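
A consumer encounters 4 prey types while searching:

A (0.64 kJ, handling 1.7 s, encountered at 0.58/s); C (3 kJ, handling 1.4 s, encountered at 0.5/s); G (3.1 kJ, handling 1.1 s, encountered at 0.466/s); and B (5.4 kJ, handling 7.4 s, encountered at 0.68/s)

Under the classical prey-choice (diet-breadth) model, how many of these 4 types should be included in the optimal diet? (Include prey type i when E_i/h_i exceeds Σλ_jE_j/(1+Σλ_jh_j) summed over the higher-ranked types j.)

E/h in descending order: G 2.82, C 2.14, B 0.73, A 0.376 kJ/s. The optimal diet is the largest prefix of this list for which every included type satisfies E_i/h_i > R on the types above it.
Rate on top 1: 0.955. C: 2.14 > 0.955 → include.
Rate on top 2: 1.331. B: 0.73 < 1.331 → exclude; stop.
Optimal diet: G, C — 2 of 4 types.

2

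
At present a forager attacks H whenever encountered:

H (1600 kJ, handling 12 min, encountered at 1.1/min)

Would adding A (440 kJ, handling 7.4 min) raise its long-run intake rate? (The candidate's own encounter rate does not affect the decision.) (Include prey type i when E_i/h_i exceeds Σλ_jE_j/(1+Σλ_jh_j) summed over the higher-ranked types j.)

No

On H alone, R = ΣλE/(1+Σλh) = 1760/14.2 = 123.9 kJ/min.
A: E/h = 440/7.4 = 59.46 kJ/min.
Since 59.46 < R, time spent handling A is better spent searching.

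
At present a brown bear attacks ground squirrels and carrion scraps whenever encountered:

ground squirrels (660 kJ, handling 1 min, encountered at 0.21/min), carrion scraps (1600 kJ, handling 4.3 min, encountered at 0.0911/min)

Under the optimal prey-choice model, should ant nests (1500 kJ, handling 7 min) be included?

Yes

Current rate: (0.21×660 + 0.0911×1600)/(1 + 0.21×1 + 0.0911×4.3) = 177.5 kJ/min.
Profitability of ant nests: 1500/7 = 214.3 kJ/min.
Since 214.3 > R, including ant nests increases the long-run rate.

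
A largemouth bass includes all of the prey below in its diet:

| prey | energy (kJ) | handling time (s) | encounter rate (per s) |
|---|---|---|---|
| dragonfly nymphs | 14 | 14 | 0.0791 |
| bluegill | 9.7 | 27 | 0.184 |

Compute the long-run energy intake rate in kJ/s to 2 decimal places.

0.41 kJ/s

Energy encountered per unit search time: 0.0791×14 + 0.184×9.7 = 2.892 kJ/s.
Handling time per unit search time: 0.0791×14 + 0.184×27 = 6.075.
Rate = 2.892/(1 + 6.075) = 0.4088 kJ/s.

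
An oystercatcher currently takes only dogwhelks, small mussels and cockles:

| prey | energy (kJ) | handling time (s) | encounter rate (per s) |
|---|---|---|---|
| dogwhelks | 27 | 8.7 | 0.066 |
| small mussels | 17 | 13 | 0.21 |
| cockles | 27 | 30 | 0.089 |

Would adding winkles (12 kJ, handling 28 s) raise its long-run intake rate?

No

Intake rate on the current diet: R = (0.066×27 + 0.21×17 + 0.089×27) / (1 + 0.066×8.7 + 0.21×13 + 0.089×30) = 7.755/6.974 = 1.112 kJ/s.
winkles: E/h = 12/28 = 0.4286 kJ/s.
Since 0.4286 < R, time spent handling winkles is better spent searching.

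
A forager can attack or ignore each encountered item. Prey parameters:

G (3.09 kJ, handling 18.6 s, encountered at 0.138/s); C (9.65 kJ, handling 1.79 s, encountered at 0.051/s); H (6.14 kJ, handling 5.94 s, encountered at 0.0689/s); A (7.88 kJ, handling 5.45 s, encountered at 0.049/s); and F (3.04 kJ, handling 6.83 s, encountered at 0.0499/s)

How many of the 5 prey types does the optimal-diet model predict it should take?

3

Profitabilities (E/h, kJ/s): C 5.39, A 1.45, H 1.03, F 0.445, G 0.166. Add prey in this order while the next type's profitability exceeds the intake rate on those already taken.
Rate on top 1: 0.451. A: 1.45 > 0.451 → include.
Rate on top 2: 0.6466. H: 1.03 > 0.6466 → include.
Rate on top 3: 0.7362. F: 0.445 < 0.7362 → exclude; stop.
Optimal diet: C, A, H — 3 of 5 types.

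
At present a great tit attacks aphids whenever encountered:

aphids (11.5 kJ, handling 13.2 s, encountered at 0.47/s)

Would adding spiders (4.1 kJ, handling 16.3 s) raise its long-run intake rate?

On aphids alone, R = ΣλE/(1+Σλh) = 5.405/7.204 = 0.7503 kJ/s.
spiders: E/h = 4.1/16.3 = 0.2515 kJ/s.
0.2515 < 0.7503, so adding spiders would lower the average — exclude it.

No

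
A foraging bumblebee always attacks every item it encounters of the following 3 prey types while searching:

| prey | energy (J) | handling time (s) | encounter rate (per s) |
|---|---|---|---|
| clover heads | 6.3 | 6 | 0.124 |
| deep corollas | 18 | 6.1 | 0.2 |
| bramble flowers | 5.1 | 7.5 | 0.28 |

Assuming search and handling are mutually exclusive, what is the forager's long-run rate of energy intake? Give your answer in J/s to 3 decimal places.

1.147 J/s

Energy encountered per unit search time: 0.124×6.3 + 0.2×18 + 0.28×5.1 = 5.809 J/s.
Handling time per unit search time: 0.124×6 + 0.2×6.1 + 0.28×7.5 = 4.064.
Rate = 5.809/(1 + 4.064) = 1.147 J/s.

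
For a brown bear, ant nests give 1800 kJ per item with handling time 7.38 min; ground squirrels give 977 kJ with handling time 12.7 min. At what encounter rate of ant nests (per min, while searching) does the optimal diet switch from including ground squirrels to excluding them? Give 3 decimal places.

Drop ground squirrels once their profitability E₂/h₂ falls below the rate achievable on ant nests alone: E₂/h₂ = λE₁/(1 + λh₁).
Solve for λ: λE₁h₂ = E₂(1 + λh₁) → λ(E₁h₂ − E₂h₁) = E₂ → λ = E₂/(E₁h₂ − E₂h₁).
λ = 977/(1800×12.7 − 977×7.38) = 977/1.565e+04 = 0.06243 per min.

0.062 per min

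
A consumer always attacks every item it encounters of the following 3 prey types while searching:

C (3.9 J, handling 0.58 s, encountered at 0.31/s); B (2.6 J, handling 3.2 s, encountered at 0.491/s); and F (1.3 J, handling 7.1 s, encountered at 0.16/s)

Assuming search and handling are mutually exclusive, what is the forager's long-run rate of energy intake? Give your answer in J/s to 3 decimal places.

0.693 J/s

R = (0.31×3.9 + 0.491×2.6 + 0.16×1.3) / (1 + 0.31×0.58 + 0.491×3.2 + 0.16×7.1) = 2.694/3.887 = 0.693 J/s.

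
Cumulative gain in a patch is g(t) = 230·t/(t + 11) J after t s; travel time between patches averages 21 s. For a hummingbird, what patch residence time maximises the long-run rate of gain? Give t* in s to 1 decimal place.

Maximise g(t)/(T+t): set derivative to zero → g'(t)(T+t) = g(t).
g'(t) = 230·11/(t + 11)². Setting 230·11/(t+11)² = 230t/[(t+11)(21+t)] gives 11(21+t) = t(t+11), so t² = 11×21 = 231.
t* = √231 = 15.2 s.

15.2 s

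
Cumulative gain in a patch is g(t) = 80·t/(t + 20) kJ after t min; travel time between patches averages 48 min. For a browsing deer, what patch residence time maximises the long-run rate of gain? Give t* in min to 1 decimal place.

31.0 min

Maximise g(t)/(T+t): set derivative to zero → g'(t)(T+t) = g(t).
g'(t) = 80·20/(t + 20)². Setting 80·20/(t+20)² = 80t/[(t+20)(48+t)] gives 20(48+t) = t(t+20), so t² = 20×48 = 960.
t* = √960 = 30.98 min.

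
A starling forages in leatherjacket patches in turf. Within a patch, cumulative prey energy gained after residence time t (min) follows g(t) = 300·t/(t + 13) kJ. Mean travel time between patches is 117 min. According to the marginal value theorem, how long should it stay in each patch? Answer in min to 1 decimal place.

Maximise g(t)/(T+t): set derivative to zero → g'(t)(T+t) = g(t).
g'(t) = 300·13/(t + 13)². Setting 300·13/(t+13)² = 300t/[(t+13)(117+t)] gives 13(117+t) = t(t+13), so t² = 13×117 = 1521.
t* = √1521 = 39 min.

39.0 min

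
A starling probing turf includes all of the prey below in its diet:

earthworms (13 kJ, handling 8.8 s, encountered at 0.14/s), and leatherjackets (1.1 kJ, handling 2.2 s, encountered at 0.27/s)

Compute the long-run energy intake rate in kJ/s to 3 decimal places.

R = Σλ_iE_i / (1 + Σλ_ih_i)
Numerator: 0.14×13 + 0.27×1.1 = 2.117
Denominator: 1 + 0.14×8.8 + 0.27×2.2 = 2.826
R = 2.117/2.826 = 0.7491 kJ/s

0.749 kJ/s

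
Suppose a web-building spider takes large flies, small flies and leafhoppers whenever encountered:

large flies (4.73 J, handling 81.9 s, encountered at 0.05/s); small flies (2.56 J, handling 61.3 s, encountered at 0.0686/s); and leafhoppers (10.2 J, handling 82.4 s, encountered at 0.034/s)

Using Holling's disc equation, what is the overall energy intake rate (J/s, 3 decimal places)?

0.063 J/s

R = (0.05×4.73 + 0.0686×2.56 + 0.034×10.2) / (1 + 0.05×81.9 + 0.0686×61.3 + 0.034×82.4) = 0.7589/12.1 = 0.06271 J/s.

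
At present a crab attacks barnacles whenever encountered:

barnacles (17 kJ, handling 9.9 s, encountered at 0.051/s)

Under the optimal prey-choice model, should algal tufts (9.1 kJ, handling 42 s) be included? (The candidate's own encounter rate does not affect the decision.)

No

Intake rate on the current diet: R = (0.051×17) / (1 + 0.051×9.9) = 0.867/1.505 = 0.5761 kJ/s.
algal tufts: E/h = 9.1/42 = 0.2167 kJ/s.
Since 0.2167 < R, time spent handling algal tufts is better spent searching.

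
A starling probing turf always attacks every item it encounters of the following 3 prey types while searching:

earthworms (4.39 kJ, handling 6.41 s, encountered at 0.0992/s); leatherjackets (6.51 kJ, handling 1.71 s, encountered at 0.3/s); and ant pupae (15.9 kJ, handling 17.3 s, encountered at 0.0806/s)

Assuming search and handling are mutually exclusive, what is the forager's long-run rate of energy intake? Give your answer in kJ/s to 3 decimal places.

1.036 kJ/s

R = (0.0992×4.39 + 0.3×6.51 + 0.0806×15.9) / (1 + 0.0992×6.41 + 0.3×1.71 + 0.0806×17.3) = 3.67/3.543 = 1.036 kJ/s.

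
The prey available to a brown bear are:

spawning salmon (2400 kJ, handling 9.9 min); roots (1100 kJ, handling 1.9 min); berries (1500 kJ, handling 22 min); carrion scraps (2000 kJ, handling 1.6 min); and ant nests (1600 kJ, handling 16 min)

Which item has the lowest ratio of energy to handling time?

berries

Profitability E/h (kJ/min): spawning salmon = 2400/9.9 = 242, roots = 1100/1.9 = 579, berries = 1500/22 = 68.2, carrion scraps = 2000/1.6 = 1.25e+03, ant nests = 1600/16 = 100.
Ranked: carrion scraps > roots > spawning salmon > ant nests > berries.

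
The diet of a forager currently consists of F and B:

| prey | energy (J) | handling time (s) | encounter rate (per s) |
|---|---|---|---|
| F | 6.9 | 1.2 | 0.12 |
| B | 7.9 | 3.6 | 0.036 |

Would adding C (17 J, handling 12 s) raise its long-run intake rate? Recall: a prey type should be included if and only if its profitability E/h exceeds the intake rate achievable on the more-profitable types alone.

Yes

Current rate: (0.12×6.9 + 0.036×7.9)/(1 + 0.12×1.2 + 0.036×3.6) = 0.8734 J/s.
Profitability of C: 17/12 = 1.417 J/s.
1.417 > 0.8734, so adding C raises the average — include it.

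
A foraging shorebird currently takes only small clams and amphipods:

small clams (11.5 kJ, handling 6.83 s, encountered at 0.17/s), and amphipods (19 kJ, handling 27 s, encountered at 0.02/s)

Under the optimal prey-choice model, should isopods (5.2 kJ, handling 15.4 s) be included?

Intake rate on the current diet: R = (0.17×11.5 + 0.02×19) / (1 + 0.17×6.83 + 0.02×27) = 2.335/2.701 = 0.8645 kJ/s.
isopods: E/h = 5.2/15.4 = 0.3377 kJ/s.
Since 0.3377 < R, time spent handling isopods is better spent searching.

No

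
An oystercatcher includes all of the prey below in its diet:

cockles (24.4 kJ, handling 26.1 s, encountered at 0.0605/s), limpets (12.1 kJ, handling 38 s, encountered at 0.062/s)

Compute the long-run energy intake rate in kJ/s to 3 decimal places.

0.451 kJ/s

Energy encountered per unit search time: 0.0605×24.4 + 0.062×12.1 = 2.226 kJ/s.
Handling time per unit search time: 0.0605×26.1 + 0.062×38 = 3.935.
Rate = 2.226/(1 + 3.935) = 0.4511 kJ/s.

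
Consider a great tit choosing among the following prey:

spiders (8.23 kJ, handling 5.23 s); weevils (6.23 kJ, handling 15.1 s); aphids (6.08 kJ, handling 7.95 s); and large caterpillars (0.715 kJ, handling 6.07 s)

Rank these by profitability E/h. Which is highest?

Profitability E/h (kJ/s): spiders = 8.23/5.23 = 1.57, weevils = 6.23/15.1 = 0.413, aphids = 6.08/7.95 = 0.765, large caterpillars = 0.715/6.07 = 0.118.
Ranked: spiders > aphids > weevils > large caterpillars.

spiders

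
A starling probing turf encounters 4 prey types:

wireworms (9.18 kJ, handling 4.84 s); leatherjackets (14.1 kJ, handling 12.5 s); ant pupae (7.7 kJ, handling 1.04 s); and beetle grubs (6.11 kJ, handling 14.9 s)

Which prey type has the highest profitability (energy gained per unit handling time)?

Profitability E/h (kJ/s): wireworms = 9.18/4.84 = 1.9, leatherjackets = 14.1/12.5 = 1.13, ant pupae = 7.7/1.04 = 7.4, beetle grubs = 6.11/14.9 = 0.41.
Ranked: ant pupae > wireworms > leatherjackets > beetle grubs.

ant pupae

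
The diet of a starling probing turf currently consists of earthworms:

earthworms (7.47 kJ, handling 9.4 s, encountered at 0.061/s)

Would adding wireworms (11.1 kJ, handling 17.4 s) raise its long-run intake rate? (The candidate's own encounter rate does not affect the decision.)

Intake rate on the current diet: R = (0.061×7.47) / (1 + 0.061×9.4) = 0.4557/1.573 = 0.2896 kJ/s.
Profitability of wireworms: 11.1/17.4 = 0.6379 kJ/s.
0.6379 > 0.2896, so adding wireworms raises the average — include it.

Yes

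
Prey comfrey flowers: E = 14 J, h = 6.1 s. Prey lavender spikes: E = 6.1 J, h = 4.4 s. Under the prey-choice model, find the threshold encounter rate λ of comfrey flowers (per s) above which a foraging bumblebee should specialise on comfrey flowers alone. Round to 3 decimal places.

0.250 per s

Drop lavender spikes once their profitability E₂/h₂ falls below the rate achievable on comfrey flowers alone: E₂/h₂ = λE₁/(1 + λh₁).
Solve for λ: λE₁h₂ = E₂(1 + λh₁) → λ(E₁h₂ − E₂h₁) = E₂ → λ = E₂/(E₁h₂ − E₂h₁).
λ = 6.1/(14×4.4 − 6.1×6.1) = 6.1/24.39 = 0.2501 per s.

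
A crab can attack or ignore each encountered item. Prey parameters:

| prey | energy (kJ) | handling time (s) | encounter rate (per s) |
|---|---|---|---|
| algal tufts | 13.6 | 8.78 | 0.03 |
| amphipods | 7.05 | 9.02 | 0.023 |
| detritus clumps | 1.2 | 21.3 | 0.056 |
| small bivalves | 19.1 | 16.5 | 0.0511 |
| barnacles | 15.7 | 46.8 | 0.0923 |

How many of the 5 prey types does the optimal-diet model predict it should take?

E/h in descending order: algal tufts 1.55, small bivalves 1.16, amphipods 0.782, barnacles 0.335, detritus clumps 0.0563 kJ/s. The optimal diet is the largest prefix of this list for which every included type satisfies E_i/h_i > R on the types above it.
Rate on top 1: 0.3229. small bivalves: 1.16 > 0.3229 → include.
Rate on top 2: 0.657. amphipods: 0.782 > 0.657 → include.
Rate on top 3: 0.6682. barnacles: 0.335 < 0.6682 → exclude; stop.
Optimal diet: algal tufts, small bivalves, amphipods — 3 of 5 types.

3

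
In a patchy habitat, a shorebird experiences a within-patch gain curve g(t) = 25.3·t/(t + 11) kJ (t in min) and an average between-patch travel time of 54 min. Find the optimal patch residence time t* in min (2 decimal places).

Optimal t* satisfies g'(t*) = g(t*)/(T + t*).
g'(t) = 25.3·11/(t + 11)². Setting 25.3·11/(t+11)² = 25.3t/[(t+11)(54+t)] gives 11(54+t) = t(t+11), so t² = 11×54 = 594.
t* = √594 = 24.37 min.

24.37 min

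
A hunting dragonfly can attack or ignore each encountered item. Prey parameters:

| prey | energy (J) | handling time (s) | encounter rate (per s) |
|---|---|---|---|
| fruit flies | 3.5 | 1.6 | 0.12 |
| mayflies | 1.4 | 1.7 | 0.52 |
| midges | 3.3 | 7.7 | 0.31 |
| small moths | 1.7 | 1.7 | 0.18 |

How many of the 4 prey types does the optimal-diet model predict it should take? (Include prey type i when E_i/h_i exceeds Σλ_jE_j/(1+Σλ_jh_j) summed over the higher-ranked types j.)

3

E/h in descending order: fruit flies 2.19, small moths 1, mayflies 0.824, midges 0.429 J/s. The optimal diet is the largest prefix of this list for which every included type satisfies E_i/h_i > R on the types above it.
Rate on top 1: 0.3523. small moths: 1 > 0.3523 → include.
Rate on top 2: 0.4846. mayflies: 0.824 > 0.4846 → include.
Rate on top 3: 0.6104. midges: 0.429 < 0.6104 → exclude; stop.
Optimal diet: fruit flies, small moths, mayflies — 3 of 4 types.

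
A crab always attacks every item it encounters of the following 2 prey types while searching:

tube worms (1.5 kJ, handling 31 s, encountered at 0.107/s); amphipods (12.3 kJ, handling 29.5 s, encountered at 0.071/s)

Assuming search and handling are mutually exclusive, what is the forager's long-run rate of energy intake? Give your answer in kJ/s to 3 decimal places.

R = Σλ_iE_i / (1 + Σλ_ih_i)
Numerator: 0.107×1.5 + 0.071×12.3 = 1.034
Denominator: 1 + 0.107×31 + 0.071×29.5 = 6.412
R = 1.034/6.412 = 0.1612 kJ/s

0.161 kJ/s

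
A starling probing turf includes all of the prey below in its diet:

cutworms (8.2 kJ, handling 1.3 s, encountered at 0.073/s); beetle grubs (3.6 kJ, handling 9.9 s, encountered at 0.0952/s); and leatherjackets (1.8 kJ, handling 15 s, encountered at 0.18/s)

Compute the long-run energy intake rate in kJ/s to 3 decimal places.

0.267 kJ/s

R = (0.073×8.2 + 0.0952×3.6 + 0.18×1.8) / (1 + 0.073×1.3 + 0.0952×9.9 + 0.18×15) = 1.265/4.737 = 0.2671 kJ/s.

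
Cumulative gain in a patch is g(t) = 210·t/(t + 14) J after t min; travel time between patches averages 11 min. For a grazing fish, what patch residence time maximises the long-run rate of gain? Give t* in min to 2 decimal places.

Maximise g(t)/(T+t): set derivative to zero → g'(t)(T+t) = g(t).
g'(t) = 210·14/(t + 14)². Setting 210·14/(t+14)² = 210t/[(t+14)(11+t)] gives 14(11+t) = t(t+14), so t² = 14×11 = 154.
t* = √154 = 12.41 min.

12.41 min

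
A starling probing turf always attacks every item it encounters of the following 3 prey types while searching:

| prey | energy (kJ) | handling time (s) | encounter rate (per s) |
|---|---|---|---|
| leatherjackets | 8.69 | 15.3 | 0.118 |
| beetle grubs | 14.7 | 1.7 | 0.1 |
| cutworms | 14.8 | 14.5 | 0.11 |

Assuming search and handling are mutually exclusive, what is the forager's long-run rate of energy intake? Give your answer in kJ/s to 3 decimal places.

0.902 kJ/s

R = Σλ_iE_i / (1 + Σλ_ih_i)
Numerator: 0.118×8.69 + 0.1×14.7 + 0.11×14.8 = 4.123
Denominator: 1 + 0.118×15.3 + 0.1×1.7 + 0.11×14.5 = 4.57
R = 4.123/4.57 = 0.9022 kJ/s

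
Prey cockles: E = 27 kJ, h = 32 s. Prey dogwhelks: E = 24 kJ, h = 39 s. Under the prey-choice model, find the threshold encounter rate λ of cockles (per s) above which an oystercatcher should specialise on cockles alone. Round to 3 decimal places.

0.084 per s

At the threshold, the rate on cockles alone equals the profitability of dogwhelks: λ·27/(1 + λ·32) = 24/39 = 0.6154.
Rearranging, λ(27 − 0.6154×32) = 0.6154, so λ = 0.6154/7.308 = 0.08421 per s.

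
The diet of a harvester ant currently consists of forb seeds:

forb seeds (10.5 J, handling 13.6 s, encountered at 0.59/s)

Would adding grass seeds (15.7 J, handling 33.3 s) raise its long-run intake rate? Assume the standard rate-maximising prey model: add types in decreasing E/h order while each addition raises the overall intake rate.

No

Current rate: (0.59×10.5)/(1 + 0.59×13.6) = 0.6865 J/s.
Profitability of grass seeds: 15.7/33.3 = 0.4715 J/s.
Since 0.4715 < R, time spent handling grass seeds is better spent searching.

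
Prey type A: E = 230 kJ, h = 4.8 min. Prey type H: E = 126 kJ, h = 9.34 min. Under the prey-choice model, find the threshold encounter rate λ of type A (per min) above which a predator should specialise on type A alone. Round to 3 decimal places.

0.082 per min

At the threshold, the rate on type A alone equals the profitability of type H: λ·230/(1 + λ·4.8) = 126/9.34 = 13.49.
Rearranging, λ(230 − 13.49×4.8) = 13.49, so λ = 13.49/165.2 = 0.08164 per min.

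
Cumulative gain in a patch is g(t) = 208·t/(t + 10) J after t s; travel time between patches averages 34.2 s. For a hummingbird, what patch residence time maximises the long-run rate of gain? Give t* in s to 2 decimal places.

Maximise g(t)/(T+t): set derivative to zero → g'(t)(T+t) = g(t).
g'(t) = 208·10/(t + 10)². Setting 208·10/(t+10)² = 208t/[(t+10)(34.2+t)] gives 10(34.2+t) = t(t+10), so t² = 10×34.2 = 342.
t* = √342 = 18.49 s.

18.49 s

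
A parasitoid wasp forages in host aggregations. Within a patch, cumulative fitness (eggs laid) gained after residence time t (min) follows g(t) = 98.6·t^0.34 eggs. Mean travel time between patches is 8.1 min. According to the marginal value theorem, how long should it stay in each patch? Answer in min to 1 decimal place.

Maximise g(t)/(T+t): set derivative to zero → g'(t)(T+t) = g(t).
g'(t) = 0.34·98.6·t^-0.66. Setting 0.34·98.6·t^-0.66 = 98.6·t^0.34/(8.1+t) gives 0.34(8.1+t) = t, so 0.66·t = 0.34×8.1.
t* = 0.34×8.1/0.66 = 4.173 min.

4.2 min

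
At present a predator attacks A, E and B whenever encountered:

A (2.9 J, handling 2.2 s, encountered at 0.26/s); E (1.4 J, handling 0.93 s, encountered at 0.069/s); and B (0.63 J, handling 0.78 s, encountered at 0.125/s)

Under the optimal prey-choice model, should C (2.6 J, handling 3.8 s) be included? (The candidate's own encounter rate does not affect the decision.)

Intake rate on the current diet: R = (0.26×2.9 + 0.069×1.4 + 0.125×0.63) / (1 + 0.26×2.2 + 0.069×0.93 + 0.125×0.78) = 0.9294/1.734 = 0.5361 J/s.
Profitability of C: 2.6/3.8 = 0.6842 J/s.
Since 0.6842 > R, including C increases the long-run rate.

Yes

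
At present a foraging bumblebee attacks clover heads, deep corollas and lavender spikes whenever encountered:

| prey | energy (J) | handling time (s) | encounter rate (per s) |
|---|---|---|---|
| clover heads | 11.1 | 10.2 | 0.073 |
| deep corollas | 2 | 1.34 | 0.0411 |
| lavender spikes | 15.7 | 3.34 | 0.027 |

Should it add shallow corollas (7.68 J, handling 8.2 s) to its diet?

On clover heads, deep corollas and lavender spikes alone, R = ΣλE/(1+Σλh) = 1.316/1.89 = 0.6966 J/s.
shallow corollas: E/h = 7.68/8.2 = 0.9366 J/s.
0.9366 > 0.6966, so adding shallow corollas raises the average — include it.

Yes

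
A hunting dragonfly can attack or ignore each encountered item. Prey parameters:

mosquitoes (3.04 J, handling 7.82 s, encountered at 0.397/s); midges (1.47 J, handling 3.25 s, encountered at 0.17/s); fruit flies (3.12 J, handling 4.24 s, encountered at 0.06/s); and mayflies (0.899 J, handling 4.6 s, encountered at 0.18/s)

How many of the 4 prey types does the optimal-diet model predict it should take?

Profitabilities (E/h, J/s): fruit flies 0.736, midges 0.452, mosquitoes 0.389, mayflies 0.195. Add prey in this order while the next type's profitability exceeds the intake rate on those already taken.
Rate on top 1: 0.1492. midges: 0.452 > 0.1492 → include.
Rate on top 2: 0.2419. mosquitoes: 0.389 > 0.2419 → include.
Rate on top 3: 0.3347. mayflies: 0.195 < 0.3347 → exclude; stop.
Optimal diet: fruit flies, midges, mosquitoes — 3 of 4 types.

3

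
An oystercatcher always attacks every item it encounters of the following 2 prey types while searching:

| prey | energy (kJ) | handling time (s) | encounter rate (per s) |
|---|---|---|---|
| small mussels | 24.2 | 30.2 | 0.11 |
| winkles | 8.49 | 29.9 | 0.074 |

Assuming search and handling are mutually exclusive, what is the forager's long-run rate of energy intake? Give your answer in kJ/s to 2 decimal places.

0.50 kJ/s

R = (0.11×24.2 + 0.074×8.49) / (1 + 0.11×30.2 + 0.074×29.9) = 3.29/6.535 = 0.5035 kJ/s.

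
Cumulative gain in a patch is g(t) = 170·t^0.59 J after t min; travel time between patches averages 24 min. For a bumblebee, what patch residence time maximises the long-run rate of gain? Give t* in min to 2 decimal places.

34.54 min

Optimal t* satisfies g'(t*) = g(t*)/(T + t*).
g'(t) = 0.59·170·t^-0.41. Setting 0.59·170·t^-0.41 = 170·t^0.59/(24+t) gives 0.59(24+t) = t, so 0.41·t = 0.59×24.
t* = 0.59×24/0.41 = 34.54 min.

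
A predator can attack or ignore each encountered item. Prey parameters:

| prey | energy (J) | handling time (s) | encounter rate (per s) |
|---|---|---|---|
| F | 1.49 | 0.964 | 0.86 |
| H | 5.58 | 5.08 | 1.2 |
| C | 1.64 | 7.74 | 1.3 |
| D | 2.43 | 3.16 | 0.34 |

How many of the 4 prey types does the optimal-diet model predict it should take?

E/h in descending order: F 1.55, H 1.1, D 0.769, C 0.212 J/s. The optimal diet is the largest prefix of this list for which every included type satisfies E_i/h_i > R on the types above it.
Rate on top 1: 0.7006. H: 1.1 > 0.7006 → include.
Rate on top 2: 1.007. D: 0.769 < 1.007 → exclude; stop.
Optimal diet: F, H — 2 of 4 types.

2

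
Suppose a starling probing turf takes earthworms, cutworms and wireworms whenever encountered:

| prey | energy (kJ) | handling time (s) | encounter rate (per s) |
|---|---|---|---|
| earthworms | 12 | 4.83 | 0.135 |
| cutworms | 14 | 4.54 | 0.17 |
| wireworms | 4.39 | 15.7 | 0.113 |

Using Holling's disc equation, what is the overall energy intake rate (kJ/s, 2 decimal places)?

R = (0.135×12 + 0.17×14 + 0.113×4.39) / (1 + 0.135×4.83 + 0.17×4.54 + 0.113×15.7) = 4.496/4.198 = 1.071 kJ/s.

1.07 kJ/s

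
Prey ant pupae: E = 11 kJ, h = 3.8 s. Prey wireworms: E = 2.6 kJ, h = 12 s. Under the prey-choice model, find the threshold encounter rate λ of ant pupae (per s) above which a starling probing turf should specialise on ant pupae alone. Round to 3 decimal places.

The zero-one rule: include wireworms iff E₂/h₂ > λE₁/(1+λh₁). Equality gives the switch point.
λE₁h₂ = E₂ + λE₂h₁ ⇒ λ = E₂/(E₁h₂ − E₂h₁) = 2.6/(132 − 9.88) = 0.02129 per s.

0.021 per s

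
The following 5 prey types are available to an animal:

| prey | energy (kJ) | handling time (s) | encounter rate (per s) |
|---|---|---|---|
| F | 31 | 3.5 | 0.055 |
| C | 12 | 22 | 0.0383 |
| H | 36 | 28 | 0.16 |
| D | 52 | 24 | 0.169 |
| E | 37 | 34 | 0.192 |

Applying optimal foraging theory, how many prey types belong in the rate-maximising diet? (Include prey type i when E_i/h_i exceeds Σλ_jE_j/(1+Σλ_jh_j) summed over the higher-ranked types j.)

2

Rank by E/h (kJ/s): F 8.86, D 2.17, H 1.29, E 1.09, C 0.545. Include each in turn until the next type's E/h falls below the running intake rate.
Rate on top 1: 1.43. D: 2.17 > 1.43 → include.
Rate on top 2: 1.999. H: 1.29 < 1.999 → exclude; stop.
Optimal diet: F, D — 2 of 5 types.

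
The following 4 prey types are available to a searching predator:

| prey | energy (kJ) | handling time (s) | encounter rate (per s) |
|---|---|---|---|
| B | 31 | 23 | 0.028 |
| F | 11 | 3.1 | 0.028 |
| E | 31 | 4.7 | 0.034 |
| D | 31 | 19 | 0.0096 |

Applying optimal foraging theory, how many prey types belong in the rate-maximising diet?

Profitabilities (E/h, kJ/s): E 6.6, F 3.55, D 1.63, B 1.35. Add prey in this order while the next type's profitability exceeds the intake rate on those already taken.
Rate on top 1: 0.9088. F: 3.55 > 0.9088 → include.
Rate on top 2: 1.093. D: 1.63 > 1.093 → include.
Rate on top 3: 1.161. B: 1.35 > 1.161 → include.
Optimal diet: E, F, D, B — 4 of 4 types.

4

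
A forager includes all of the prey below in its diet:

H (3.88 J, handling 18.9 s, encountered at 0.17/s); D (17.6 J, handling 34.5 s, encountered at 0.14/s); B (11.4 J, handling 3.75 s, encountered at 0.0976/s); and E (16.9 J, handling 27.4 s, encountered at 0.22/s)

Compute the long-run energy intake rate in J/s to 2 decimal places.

R = Σλ_iE_i / (1 + Σλ_ih_i)
Numerator: 0.17×3.88 + 0.14×17.6 + 0.0976×11.4 + 0.22×16.9 = 7.954
Denominator: 1 + 0.17×18.9 + 0.14×34.5 + 0.0976×3.75 + 0.22×27.4 = 15.44
R = 7.954/15.44 = 0.5153 J/s

0.52 J/s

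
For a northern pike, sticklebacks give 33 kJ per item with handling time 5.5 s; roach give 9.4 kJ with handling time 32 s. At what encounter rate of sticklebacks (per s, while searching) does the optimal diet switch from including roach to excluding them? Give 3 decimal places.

The zero-one rule: include roach iff E₂/h₂ > λE₁/(1+λh₁). Equality gives the switch point.
λE₁h₂ = E₂ + λE₂h₁ ⇒ λ = E₂/(E₁h₂ − E₂h₁) = 9.4/(1056 − 51.7) = 0.00936 per s.

0.009 per s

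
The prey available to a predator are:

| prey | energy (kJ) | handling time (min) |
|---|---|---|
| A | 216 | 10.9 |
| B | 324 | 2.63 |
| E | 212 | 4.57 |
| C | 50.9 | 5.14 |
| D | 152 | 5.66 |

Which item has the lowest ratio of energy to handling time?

C

In descending order of E/h:
B: 324/2.63 = 123 kJ/min
E: 212/4.57 = 46.4 kJ/min
D: 152/5.66 = 26.9 kJ/min
A: 216/10.9 = 19.8 kJ/min
C: 50.9/5.14 = 9.9 kJ/min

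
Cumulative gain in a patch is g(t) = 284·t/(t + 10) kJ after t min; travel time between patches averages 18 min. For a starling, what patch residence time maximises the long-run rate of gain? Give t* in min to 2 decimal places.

By the marginal value theorem, leave when the instantaneous gain rate g'(t) equals the habitat-wide average g(t)/(T + t).
g'(t) = 284·10/(t + 10)². Setting 284·10/(t+10)² = 284t/[(t+10)(18+t)] gives 10(18+t) = t(t+10), so t² = 10×18 = 180.
t* = √180 = 13.42 min.

13.42 min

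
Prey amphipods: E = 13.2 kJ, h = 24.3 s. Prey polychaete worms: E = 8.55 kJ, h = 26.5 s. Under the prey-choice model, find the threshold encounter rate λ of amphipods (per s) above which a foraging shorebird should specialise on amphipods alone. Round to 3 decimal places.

At the threshold, the rate on amphipods alone equals the profitability of polychaete worms: λ·13.2/(1 + λ·24.3) = 8.55/26.5 = 0.3226.
Rearranging, λ(13.2 − 0.3226×24.3) = 0.3226, so λ = 0.3226/5.36 = 0.0602 per s.

0.060 per s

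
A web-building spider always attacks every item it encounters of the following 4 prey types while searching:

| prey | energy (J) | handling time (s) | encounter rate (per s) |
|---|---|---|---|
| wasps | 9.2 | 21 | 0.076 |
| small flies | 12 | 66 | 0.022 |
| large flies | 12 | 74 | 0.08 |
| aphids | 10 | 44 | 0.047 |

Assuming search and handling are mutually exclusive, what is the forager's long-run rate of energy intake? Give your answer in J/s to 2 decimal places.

R = Σλ_iE_i / (1 + Σλ_ih_i)
Numerator: 0.076×9.2 + 0.022×12 + 0.08×12 + 0.047×10 = 2.393
Denominator: 1 + 0.076×21 + 0.022×66 + 0.08×74 + 0.047×44 = 12.04
R = 2.393/12.04 = 0.1988 J/s

0.20 J/s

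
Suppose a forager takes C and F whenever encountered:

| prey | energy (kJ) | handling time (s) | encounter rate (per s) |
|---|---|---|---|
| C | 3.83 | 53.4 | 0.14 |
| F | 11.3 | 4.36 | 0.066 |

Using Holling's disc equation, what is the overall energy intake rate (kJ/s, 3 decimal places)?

0.146 kJ/s

R = Σλ_iE_i / (1 + Σλ_ih_i)
Numerator: 0.14×3.83 + 0.066×11.3 = 1.282
Denominator: 1 + 0.14×53.4 + 0.066×4.36 = 8.764
R = 1.282/8.764 = 0.1463 kJ/s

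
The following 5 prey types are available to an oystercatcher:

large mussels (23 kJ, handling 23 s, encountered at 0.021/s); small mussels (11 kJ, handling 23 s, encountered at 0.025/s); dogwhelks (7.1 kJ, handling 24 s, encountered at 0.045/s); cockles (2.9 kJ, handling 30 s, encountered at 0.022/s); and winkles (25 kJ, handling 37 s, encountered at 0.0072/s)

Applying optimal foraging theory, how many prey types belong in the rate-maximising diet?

E/h in descending order: large mussels 1, winkles 0.676, small mussels 0.478, dogwhelks 0.296, cockles 0.0967 kJ/s. The optimal diet is the largest prefix of this list for which every included type satisfies E_i/h_i > R on the types above it.
Rate on top 1: 0.3257. winkles: 0.676 > 0.3257 → include.
Rate on top 2: 0.379. small mussels: 0.478 > 0.379 → include.
Rate on top 3: 0.4035. dogwhelks: 0.296 < 0.4035 → exclude; stop.
Optimal diet: large mussels, winkles, small mussels — 3 of 5 types.

3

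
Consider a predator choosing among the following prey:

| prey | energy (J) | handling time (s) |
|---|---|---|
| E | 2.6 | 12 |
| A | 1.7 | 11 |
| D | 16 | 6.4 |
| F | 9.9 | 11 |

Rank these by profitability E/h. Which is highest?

D

Profitability E/h (J/s): E = 2.6/12 = 0.217, A = 1.7/11 = 0.155, D = 16/6.4 = 2.5, F = 9.9/11 = 0.9.
Ranked: D > F > E > A.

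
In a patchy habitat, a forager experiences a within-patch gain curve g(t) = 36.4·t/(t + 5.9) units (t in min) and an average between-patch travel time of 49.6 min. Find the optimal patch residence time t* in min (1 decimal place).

17.1 min

Maximise g(t)/(T+t): set derivative to zero → g'(t)(T+t) = g(t).
g'(t) = 36.4·5.9/(t + 5.9)². Setting 36.4·5.9/(t+5.9)² = 36.4t/[(t+5.9)(49.6+t)] gives 5.9(49.6+t) = t(t+5.9), so t² = 5.9×49.6 = 292.6.
t* = √292.6 = 17.11 min.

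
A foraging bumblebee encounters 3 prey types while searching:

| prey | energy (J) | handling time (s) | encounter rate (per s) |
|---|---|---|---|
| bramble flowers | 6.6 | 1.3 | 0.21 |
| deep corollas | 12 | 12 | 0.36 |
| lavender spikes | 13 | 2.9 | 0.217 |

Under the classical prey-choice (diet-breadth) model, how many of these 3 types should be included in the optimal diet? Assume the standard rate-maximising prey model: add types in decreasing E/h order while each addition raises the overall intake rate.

2

E/h in descending order: bramble flowers 5.08, lavender spikes 4.48, deep corollas 1 J/s. The optimal diet is the largest prefix of this list for which every included type satisfies E_i/h_i > R on the types above it.
Rate on top 1: 1.089. lavender spikes: 4.48 > 1.089 → include.
Rate on top 2: 2.212. deep corollas: 1 < 2.212 → exclude; stop.
Optimal diet: bramble flowers, lavender spikes — 2 of 3 types.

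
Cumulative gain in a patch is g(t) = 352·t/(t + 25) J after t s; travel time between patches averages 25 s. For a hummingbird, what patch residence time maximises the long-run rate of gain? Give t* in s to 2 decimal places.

25.00 s

Optimal t* satisfies g'(t*) = g(t*)/(T + t*).
g'(t) = 352·25/(t + 25)². Setting 352·25/(t+25)² = 352t/[(t+25)(25+t)] gives 25(25+t) = t(t+25), so t² = 25×25 = 625.
t* = √625 = 25 s.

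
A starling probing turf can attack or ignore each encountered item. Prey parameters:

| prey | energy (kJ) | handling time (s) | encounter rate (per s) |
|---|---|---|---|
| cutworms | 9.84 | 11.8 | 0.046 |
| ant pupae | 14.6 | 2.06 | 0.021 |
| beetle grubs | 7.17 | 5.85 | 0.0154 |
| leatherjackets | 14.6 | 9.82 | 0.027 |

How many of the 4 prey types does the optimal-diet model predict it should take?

4

Profitabilities (E/h, kJ/s): ant pupae 7.09, leatherjackets 1.49, beetle grubs 1.23, cutworms 0.834. Add prey in this order while the next type's profitability exceeds the intake rate on those already taken.
Rate on top 1: 0.2939. leatherjackets: 1.49 > 0.2939 → include.
Rate on top 2: 0.5356. beetle grubs: 1.23 > 0.5356 → include.
Rate on top 3: 0.5801. cutworms: 0.834 > 0.5801 → include.
Optimal diet: ant pupae, leatherjackets, beetle grubs, cutworms — 4 of 4 types.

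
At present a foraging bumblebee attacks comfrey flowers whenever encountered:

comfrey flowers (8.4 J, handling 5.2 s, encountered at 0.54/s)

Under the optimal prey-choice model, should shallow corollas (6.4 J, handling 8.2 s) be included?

No

Current rate: (0.54×8.4)/(1 + 0.54×5.2) = 1.191 J/s.
Profitability of shallow corollas: 6.4/8.2 = 0.7805 J/s.
Since 0.7805 < R, time spent handling shallow corollas is better spent searching.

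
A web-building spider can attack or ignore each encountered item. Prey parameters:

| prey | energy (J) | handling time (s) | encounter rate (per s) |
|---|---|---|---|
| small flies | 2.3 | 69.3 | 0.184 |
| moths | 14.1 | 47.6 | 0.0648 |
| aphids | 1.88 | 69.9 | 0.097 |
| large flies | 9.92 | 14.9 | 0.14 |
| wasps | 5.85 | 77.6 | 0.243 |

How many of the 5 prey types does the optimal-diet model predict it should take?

1

Profitabilities (E/h, J/s): large flies 0.666, moths 0.296, wasps 0.0754, small flies 0.0332, aphids 0.0269. Add prey in this order while the next type's profitability exceeds the intake rate on those already taken.
Rate on top 1: 0.45. moths: 0.296 < 0.45 → exclude; stop.
Optimal diet: large flies — 1 of 5 types.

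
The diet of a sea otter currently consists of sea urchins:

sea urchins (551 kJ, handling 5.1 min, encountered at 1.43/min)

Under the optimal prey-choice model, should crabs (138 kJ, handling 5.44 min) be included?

Intake rate on the current diet: R = (1.43×551) / (1 + 1.43×5.1) = 787.9/8.293 = 95.01 kJ/min.
Profitability of crabs: 138/5.44 = 25.37 kJ/min.
Since 25.37 < R, time spent handling crabs is better spent searching.

No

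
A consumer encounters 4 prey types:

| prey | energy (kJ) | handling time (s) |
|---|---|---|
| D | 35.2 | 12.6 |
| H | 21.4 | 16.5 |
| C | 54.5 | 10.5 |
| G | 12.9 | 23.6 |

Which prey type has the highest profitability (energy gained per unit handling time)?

Profitability E/h (kJ/s): D = 35.2/12.6 = 2.79, H = 21.4/16.5 = 1.3, C = 54.5/10.5 = 5.19, G = 12.9/23.6 = 0.547.
Ranked: C > D > H > G.

C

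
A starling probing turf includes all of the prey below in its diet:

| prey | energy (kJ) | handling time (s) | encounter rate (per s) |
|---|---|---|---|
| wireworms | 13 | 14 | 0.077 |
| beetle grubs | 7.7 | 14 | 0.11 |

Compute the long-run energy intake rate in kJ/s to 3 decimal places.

R = (0.077×13 + 0.11×7.7) / (1 + 0.077×14 + 0.11×14) = 1.848/3.618 = 0.5108 kJ/s.

0.511 kJ/s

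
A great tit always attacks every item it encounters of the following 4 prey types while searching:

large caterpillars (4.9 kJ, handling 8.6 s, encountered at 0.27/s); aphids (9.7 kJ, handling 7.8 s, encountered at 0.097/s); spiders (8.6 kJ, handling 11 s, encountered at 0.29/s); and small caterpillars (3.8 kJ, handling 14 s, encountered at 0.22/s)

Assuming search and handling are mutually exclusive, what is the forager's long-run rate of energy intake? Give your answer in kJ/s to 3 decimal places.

R = Σλ_iE_i / (1 + Σλ_ih_i)
Numerator: 0.27×4.9 + 0.097×9.7 + 0.29×8.6 + 0.22×3.8 = 5.594
Denominator: 1 + 0.27×8.6 + 0.097×7.8 + 0.29×11 + 0.22×14 = 10.35
R = 5.594/10.35 = 0.5405 kJ/s

0.541 kJ/s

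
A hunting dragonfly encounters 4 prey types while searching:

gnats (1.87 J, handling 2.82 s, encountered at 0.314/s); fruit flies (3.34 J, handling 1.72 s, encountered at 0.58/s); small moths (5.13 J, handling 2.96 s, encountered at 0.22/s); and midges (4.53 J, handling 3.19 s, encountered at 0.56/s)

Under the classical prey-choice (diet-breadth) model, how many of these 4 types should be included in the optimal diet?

E/h in descending order: fruit flies 1.94, small moths 1.73, midges 1.42, gnats 0.663 J/s. The optimal diet is the largest prefix of this list for which every included type satisfies E_i/h_i > R on the types above it.
Rate on top 1: 0.9698. small moths: 1.73 > 0.9698 → include.
Rate on top 2: 1.157. midges: 1.42 > 1.157 → include.
Rate on top 3: 1.263. gnats: 0.663 < 1.263 → exclude; stop.
Optimal diet: fruit flies, small moths, midges — 3 of 4 types.

3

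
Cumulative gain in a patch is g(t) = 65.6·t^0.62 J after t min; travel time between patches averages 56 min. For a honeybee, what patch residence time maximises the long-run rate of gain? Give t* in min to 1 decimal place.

91.4 min

Optimal t* satisfies g'(t*) = g(t*)/(T + t*).
g'(t) = 0.62·65.6·t^-0.38. Setting 0.62·65.6·t^-0.38 = 65.6·t^0.62/(56+t) gives 0.62(56+t) = t, so 0.38·t = 0.62×56.
t* = 0.62×56/0.38 = 91.37 min.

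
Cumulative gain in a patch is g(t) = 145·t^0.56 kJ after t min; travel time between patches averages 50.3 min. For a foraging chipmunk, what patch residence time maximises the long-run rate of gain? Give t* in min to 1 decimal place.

64.0 min

Optimal t* satisfies g'(t*) = g(t*)/(T + t*).
g'(t) = 0.56·145·t^-0.44. Setting 0.56·145·t^-0.44 = 145·t^0.56/(50.3+t) gives 0.56(50.3+t) = t, so 0.44·t = 0.56×50.3.
t* = 0.56×50.3/0.44 = 64.02 min.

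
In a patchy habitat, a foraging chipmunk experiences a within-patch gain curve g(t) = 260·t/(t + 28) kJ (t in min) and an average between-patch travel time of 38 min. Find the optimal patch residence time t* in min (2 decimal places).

Optimal t* satisfies g'(t*) = g(t*)/(T + t*).
g'(t) = 260·28/(t + 28)². Setting 260·28/(t+28)² = 260t/[(t+28)(38+t)] gives 28(38+t) = t(t+28), so t² = 28×38 = 1064.
t* = √1064 = 32.62 min.

32.62 min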